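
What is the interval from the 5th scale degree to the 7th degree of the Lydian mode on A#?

major 3rd

Spelling the Lydian mode on A#: A# B# C## D## E# F## G##.
The 5th scale degree is E# and the degree 7 is G##.
Counting 3 letters and 4 half steps from E# gives a major third.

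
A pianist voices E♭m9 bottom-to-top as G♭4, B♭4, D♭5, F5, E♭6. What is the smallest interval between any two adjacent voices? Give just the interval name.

Adjacent intervals: G♭4→B♭4 = major third; B♭4→D♭5 = minor third; D♭5→F5 = major third; F5→E♭6 = minor seventh.
The smallest is B♭4 to D♭5, a minor third (3 semitones).

m3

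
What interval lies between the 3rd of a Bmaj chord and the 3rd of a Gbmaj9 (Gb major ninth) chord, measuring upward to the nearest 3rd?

diminished sixth

The 3rd of Bmaj is D#; the 3rd of Gbmaj9 (Gb major ninth) is Bb.
From D# to Bb: 7 semitones over a sixth = diminished.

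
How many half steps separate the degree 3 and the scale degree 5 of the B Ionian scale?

The scale is B C♯ D♯ E F♯ G♯ A♯.
D♯ up to F♯ is a minor third — 3 semitones.

3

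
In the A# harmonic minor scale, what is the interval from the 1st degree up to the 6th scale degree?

A# harmonic minor: A# B# C# D# E# F# G##.
1st degree = A#; degree 6 = F#.
A# up to F# is 8 semitones, a half step narrower than a major sixth, so the interval is minor.

minor sixth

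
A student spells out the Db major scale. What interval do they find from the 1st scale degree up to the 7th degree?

major seventh

Db major: Db Eb F Gb Ab Bb C.
1st scale degree = Db; degree 7 = C.
Db up to C spans 7 letter names and 11 semitones — a major seventh.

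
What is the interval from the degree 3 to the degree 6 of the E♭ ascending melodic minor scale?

E♭ melodic minor: E♭ F G♭ A♭ B♭ C D.
Degree 3 = G♭; degree 6 = C.
From G♭ to C: 6 semitones over a fourth = augmented.

augmented 4th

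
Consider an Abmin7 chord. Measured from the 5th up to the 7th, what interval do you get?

minor third

Ab-7 (Ab minor seventh) is spelled Ab Cb Eb Gb.
5th = Eb; 7th = Gb.
From Eb to Gb: 3 semitones over a third = minor.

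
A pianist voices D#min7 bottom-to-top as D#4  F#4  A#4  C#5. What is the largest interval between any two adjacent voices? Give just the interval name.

major third

Adjacent intervals: D#4→F#4 = minor third; F#4→A#4 = major third; A#4→C#5 = minor third.
The largest is F#4 to A#4, a major third (4 semitones).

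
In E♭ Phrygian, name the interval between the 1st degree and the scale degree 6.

The scale runs E♭ F♭ G♭ A♭ B♭ C♭ D♭.
So we need the interval from E♭ up to C♭.
From E♭ to C♭: 8 semitones over a sixth = minor.

minor sixth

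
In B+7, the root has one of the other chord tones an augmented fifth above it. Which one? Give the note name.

Spelling the chord: B–D♯–F𝄪–A.
The root is B. An augmented fifth above B is F𝄪.
F𝄪 is the chord's 5th.

F##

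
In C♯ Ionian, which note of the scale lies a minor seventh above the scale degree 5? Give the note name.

The scale is C♯ D♯ E♯ F♯ G♯ A♯ B♯.
The scale degree 5 is G♯; a minor seventh above that is F♯ — scale degree 4.

F#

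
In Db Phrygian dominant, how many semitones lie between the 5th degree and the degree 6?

The scale is Db Ebb F Gb Ab Bbb Cb.
Ab up to Bbb is a minor second — 1 semitone.

1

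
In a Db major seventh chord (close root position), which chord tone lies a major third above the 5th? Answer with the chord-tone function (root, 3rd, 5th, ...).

7th

DbM7: Db, F, Ab, C.
The 5th is Ab. A major third above Ab is C.
C is the chord's 7th.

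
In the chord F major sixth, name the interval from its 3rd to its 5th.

F major sixth is spelled F A C D.
3rd = A; 5th = C.
A up to C is 3 semitones, a half step narrower than a major third, so the interval is minor.

minor third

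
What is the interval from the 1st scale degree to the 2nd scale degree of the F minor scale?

major second

F natural minor: F G Ab Bb C Db Eb.
So we need the interval from F up to G.
Counting 2 letters and 2 half steps from F gives a major second.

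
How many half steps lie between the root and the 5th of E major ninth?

7

The chord tones of Emaj9 (E major ninth) are E, G♯, B, D♯, F♯.
E to B is a perfect fifth: 7 semitones.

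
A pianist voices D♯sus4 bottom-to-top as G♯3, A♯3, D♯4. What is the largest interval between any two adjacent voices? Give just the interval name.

perfect fourth

Adjacent intervals: G♯3→A♯3 = major second; A♯3→D♯4 = perfect fourth.
The largest is A♯3 to D♯4, a perfect fourth (5 semitones).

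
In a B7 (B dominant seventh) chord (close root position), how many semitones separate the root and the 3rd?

B7 (B dominant seventh): B-D#-F#-A.
B to D# is a major third: 4 semitones.

4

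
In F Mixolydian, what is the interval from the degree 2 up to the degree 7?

F mixolydian: F G A Bb C D Eb.
So we need the interval from G up to Eb.
From G to Eb: 8 semitones over a sixth = minor.

minor sixth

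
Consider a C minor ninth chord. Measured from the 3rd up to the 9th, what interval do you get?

Spelling the chord: C–Eb–G–Bb–D.
3rd = Eb; 9th = D.
Counting 7 letters and 11 half steps from Eb gives a major seventh.

M7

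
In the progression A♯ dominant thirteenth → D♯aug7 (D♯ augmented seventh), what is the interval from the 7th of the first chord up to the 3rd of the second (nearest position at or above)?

major seventh

The 7th of A♯ dominant thirteenth is G♯; the 3rd of D♯aug7 (D♯ augmented seventh) is F𝄪.
G♯ up to F𝄪 spans 7 letter names and 11 semitones — a major seventh.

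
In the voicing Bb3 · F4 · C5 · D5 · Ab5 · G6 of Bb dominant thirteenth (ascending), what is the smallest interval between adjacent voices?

Adjacent intervals: Bb3→F4 = perfect fifth; F4→C5 = perfect fifth; C5→D5 = major second; D5→Ab5 = diminished fifth; Ab5→G6 = major seventh.
The smallest is C5 to D5, a major second (2 semitones).

major second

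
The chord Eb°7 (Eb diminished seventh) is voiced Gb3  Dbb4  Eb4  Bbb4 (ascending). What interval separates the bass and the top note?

minor tenth

The outer voices are Gb3 and Bbb4.
10 letter names make it a tenth; at 15 semitones (a half step narrower than major) the quality is minor.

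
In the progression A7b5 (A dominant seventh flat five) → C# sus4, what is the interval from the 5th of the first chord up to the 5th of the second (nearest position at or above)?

augmented third

A7b5 (A dominant seventh flat five) has Eb as its 5th, and C# sus4 has G# as its 5th.
Eb up to G# is 5 semitones, a half step wider than a major third, so the interval is augmented.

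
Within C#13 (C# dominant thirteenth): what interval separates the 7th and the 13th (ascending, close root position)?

C#13: C#, E#, G#, B, D#, A#.
The 7th is B and the 13th is A#.
From B to A# is 11 semitones, exactly the major seventh.

major seventh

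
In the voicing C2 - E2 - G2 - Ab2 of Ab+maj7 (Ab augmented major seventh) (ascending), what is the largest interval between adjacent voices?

major third

Adjacent intervals: C2→E2 = major third; E2→G2 = minor third; G2→Ab2 = minor second.
The largest is C2 to E2, a major third (4 semitones).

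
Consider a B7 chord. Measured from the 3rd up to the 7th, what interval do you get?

diminished fifth

B7 is spelled B–D#–F#–A.
3rd = D#; 7th = A.
D# up to A is 6 semitones, a half step narrower than a perfect fifth, so the interval is diminished.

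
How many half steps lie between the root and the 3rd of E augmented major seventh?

Spelling the chord: E, G#, B#, D#.
E to G# is a major third: 4 semitones.

4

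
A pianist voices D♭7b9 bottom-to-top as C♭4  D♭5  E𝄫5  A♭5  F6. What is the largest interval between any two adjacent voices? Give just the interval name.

major ninth

Adjacent intervals: C♭4→D♭5 = major ninth; D♭5→E𝄫5 = minor second; E𝄫5→A♭5 = augmented fourth; A♭5→F6 = major sixth.
The largest is C♭4 to D♭5, a major ninth (14 semitones).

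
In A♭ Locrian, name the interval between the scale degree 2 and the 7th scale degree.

major sixth

The scale runs A♭ B𝄫 C♭ D♭ E𝄫 F♭ G♭.
The scale degree 2 is B𝄫 and the 7th scale degree is G♭.
From B𝄫 to G♭ is 9 semitones, exactly the major sixth.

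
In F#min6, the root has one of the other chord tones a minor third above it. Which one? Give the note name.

A

Spelling the chord: F# A C# D#.
The root is F#. A minor third above F# is A.
A is the chord's 3rd.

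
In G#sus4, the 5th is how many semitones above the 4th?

G#sus4: G#-C#-D#.
C# to D# is a major second: 2 semitones.

2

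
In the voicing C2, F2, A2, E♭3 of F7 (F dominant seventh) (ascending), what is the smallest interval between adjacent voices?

major 3rd

Adjacent intervals: C2→F2 = perfect fourth; F2→A2 = major third; A2→E♭3 = diminished fifth.
The smallest is F2 to A2, a major third (4 semitones).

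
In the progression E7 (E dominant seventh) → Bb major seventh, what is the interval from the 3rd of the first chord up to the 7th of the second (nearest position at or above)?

minor second

The 3rd of E7 (E dominant seventh) is G#; the 7th of Bb major seventh is A.
2 letter names make it a second; at 1 semitone (a half step narrower than major) the quality is minor.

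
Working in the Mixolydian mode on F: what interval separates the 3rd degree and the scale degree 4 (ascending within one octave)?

minor second

The scale runs F G A Bb C D Eb.
So we need the interval from A up to Bb.
2 letter names make it a second; at 1 semitone (a half step narrower than major) the quality is minor.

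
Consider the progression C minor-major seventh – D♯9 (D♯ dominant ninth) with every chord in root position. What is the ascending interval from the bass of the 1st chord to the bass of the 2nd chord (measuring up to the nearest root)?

augmented 2nd

The roots are C and D♯.
From C to D♯: 3 semitones over a second = augmented.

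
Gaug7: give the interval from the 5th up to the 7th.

Spelling the chord: G-B-D#-F.
That puts D# below F.
D# up to F is 2 semitones, a whole step narrower than a major third, so the interval is diminished.

diminished third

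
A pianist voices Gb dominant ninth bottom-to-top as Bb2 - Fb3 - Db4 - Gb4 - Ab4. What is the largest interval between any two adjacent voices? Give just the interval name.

Adjacent intervals: Bb2→Fb3 = diminished fifth; Fb3→Db4 = major sixth; Db4→Gb4 = perfect fourth; Gb4→Ab4 = major second.
The largest is Fb3 to Db4, a major sixth (9 semitones).

major sixth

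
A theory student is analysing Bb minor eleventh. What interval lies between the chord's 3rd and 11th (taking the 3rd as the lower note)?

major ninth

Bb minor eleventh: Bb-Db-F-Ab-C-Eb.
So we need the interval from Db up to Eb.
Counting 9 letters and 14 half steps from Db gives a major ninth.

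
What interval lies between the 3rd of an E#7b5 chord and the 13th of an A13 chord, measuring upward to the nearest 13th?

diminished 7th

The 3rd of E#7b5 is G##; the 13th of A13 is F#.
G## up to F# is 9 semitones, a whole step narrower than a major seventh, so the interval is diminished.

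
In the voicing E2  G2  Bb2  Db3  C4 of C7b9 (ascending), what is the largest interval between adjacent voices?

Adjacent intervals: E2→G2 = minor third; G2→Bb2 = minor third; Bb2→Db3 = minor third; Db3→C4 = major seventh.
The largest is Db3 to C4, a major seventh (11 semitones).

major seventh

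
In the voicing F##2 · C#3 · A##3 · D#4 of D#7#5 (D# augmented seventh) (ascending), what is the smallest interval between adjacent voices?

Adjacent intervals: F##2→C#3 = diminished fifth; C#3→A##3 = augmented sixth; A##3→D#4 = diminished fourth.
The smallest is A##3 to D#4, a diminished fourth (4 semitones).

diminished fourth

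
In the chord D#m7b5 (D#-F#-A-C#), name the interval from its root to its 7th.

That puts D# below C#.
From D# to C#: 10 semitones over a seventh = minor.

minor seventh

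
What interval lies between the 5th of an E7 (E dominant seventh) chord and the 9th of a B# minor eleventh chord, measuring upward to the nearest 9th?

E7 (E dominant seventh) has B as its 5th, and B# minor eleventh has C## as its 9th.
From B to C##: 3 semitones over a second = augmented.

augmented second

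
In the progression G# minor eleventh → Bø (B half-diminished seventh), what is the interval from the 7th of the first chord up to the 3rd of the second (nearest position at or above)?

minor 6th

The 7th of G# minor eleventh is F#; the 3rd of Bø (B half-diminished seventh) is D.
F# up to D is 8 semitones, a half step narrower than a major sixth, so the interval is minor.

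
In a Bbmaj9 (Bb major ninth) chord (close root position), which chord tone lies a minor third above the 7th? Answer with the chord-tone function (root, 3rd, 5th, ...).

9th

Bbmaj9 (Bb major ninth): Bb–D–F–A–C.
The 7th is A. A minor third above A is C.
C is the chord's 9th.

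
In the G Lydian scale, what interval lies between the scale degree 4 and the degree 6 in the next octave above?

minor tenth

The scale runs G A B C# D E F#.
Scale degree 4 = C#; degree 6 (up an octave) = E.
From C# to E: 15 semitones over a tenth = minor.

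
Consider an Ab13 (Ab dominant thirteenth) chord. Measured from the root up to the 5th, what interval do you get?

perfect fifth

Ab13 is spelled Ab–C–Eb–Gb–Bb–F.
Root = Ab; 5th = Eb.
Ab up to Eb spans 5 letter names and 7 semitones — a perfect fifth.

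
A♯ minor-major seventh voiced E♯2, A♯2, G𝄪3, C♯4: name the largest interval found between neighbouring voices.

Adjacent intervals: E♯2→A♯2 = perfect fourth; A♯2→G𝄪3 = major seventh; G𝄪3→C♯4 = diminished fourth.
The largest is A♯2 to G𝄪3, a major seventh (11 semitones).

major seventh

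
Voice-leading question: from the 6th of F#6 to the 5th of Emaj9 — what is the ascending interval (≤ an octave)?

minor sixth

F#6 has D# as its 6th, and Emaj9 has B as its 5th.
6 letter names make it a sixth; at 8 semitones (a half step narrower than major) the quality is minor.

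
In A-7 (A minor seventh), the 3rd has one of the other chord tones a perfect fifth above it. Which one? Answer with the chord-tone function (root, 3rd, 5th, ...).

The chord tones of A-7 are A C E G.
The 3rd is C. A perfect fifth above C is G.
G is the chord's 7th.

7th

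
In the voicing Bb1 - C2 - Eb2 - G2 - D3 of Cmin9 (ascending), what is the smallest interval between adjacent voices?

M2

Adjacent intervals: Bb1→C2 = major second; C2→Eb2 = minor third; Eb2→G2 = major third; G2→D3 = perfect fifth.
The smallest is Bb1 to C2, a major second (2 semitones).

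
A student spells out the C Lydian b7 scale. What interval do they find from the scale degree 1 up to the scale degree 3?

C lydian dominant: C D E F# G A Bb.
Scale degree 1 = C; degree 3 = E.
From C to E is 4 semitones, exactly the major third.

major third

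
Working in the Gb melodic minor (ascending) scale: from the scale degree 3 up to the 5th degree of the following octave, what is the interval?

Gb melodic minor: Gb Ab Bbb Cb Db Eb F.
That puts Bbb below Db.
Counting 10 letters and 16 half steps from Bbb gives a major tenth.

major 10th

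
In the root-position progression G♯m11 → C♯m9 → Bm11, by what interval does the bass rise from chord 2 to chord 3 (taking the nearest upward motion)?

m7

The roots are C♯ and B.
7 letter names make it a seventh; at 10 semitones (a half step narrower than major) the quality is minor.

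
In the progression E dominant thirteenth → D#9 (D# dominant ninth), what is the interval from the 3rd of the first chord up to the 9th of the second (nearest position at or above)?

M6

The 3rd of E dominant thirteenth is G#; the 9th of D#9 (D# dominant ninth) is E#.
Counting 6 letters and 9 half steps from G# gives a major sixth.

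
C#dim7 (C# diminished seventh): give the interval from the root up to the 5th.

C#dim7: C#, E, G, Bb.
The root is C# and the 5th is G.
From C# to G: 6 semitones over a fifth = diminished.

diminished fifth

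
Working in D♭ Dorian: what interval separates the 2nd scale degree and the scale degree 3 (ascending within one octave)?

minor second

D♭ dorian: D♭ E♭ F♭ G♭ A♭ B♭ C♭.
The 2nd scale degree is E♭ and the 3rd degree is F♭.
2 letter names make it a second; at 1 semitone (a half step narrower than major) the quality is minor.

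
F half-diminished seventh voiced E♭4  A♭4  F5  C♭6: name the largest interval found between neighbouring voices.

Adjacent intervals: E♭4→A♭4 = perfect fourth; A♭4→F5 = major sixth; F5→C♭6 = diminished fifth.
The largest is A♭4 to F5, a major sixth (9 semitones).

major 6th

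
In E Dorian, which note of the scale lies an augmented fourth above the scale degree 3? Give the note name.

The scale is E F# G A B C# D.
The scale degree 3 is G; an augmented fourth above that is C# — scale degree 6.

C#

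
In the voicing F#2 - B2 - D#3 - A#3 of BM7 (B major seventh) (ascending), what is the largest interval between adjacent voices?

perfect fifth

Adjacent intervals: F#2→B2 = perfect fourth; B2→D#3 = major third; D#3→A#3 = perfect fifth.
The largest is D#3 to A#3, a perfect fifth (7 semitones).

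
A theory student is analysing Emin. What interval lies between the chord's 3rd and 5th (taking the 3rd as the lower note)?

E minor is spelled E–G–B.
3rd = G; 5th = B.
Counting 3 letters and 4 half steps from G gives a major third.

major third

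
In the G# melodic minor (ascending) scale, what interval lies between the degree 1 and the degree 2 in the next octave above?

M9

Spelling the G# melodic minor (ascending) scale: G# A# B C# D# E# F##.
Degree 1 = G#; scale degree 2 (up an octave) = A#.
G# up to A# spans 9 letter names and 14 semitones — a major ninth.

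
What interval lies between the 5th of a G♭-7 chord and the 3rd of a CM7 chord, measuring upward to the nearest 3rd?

The 5th of G♭-7 is D♭; the 3rd of CM7 is E.
2 letter names make it a second; at 3 semitones (a half step wider than major) the quality is augmented.

augmented second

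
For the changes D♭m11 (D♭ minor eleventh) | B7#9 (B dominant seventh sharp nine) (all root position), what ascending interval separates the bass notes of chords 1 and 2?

The roots are D♭ and B.
6 letter names make it a sixth; at 10 semitones (a half step wider than major) the quality is augmented.

augmented 6th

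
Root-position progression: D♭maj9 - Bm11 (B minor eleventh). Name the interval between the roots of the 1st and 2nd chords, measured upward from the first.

The roots are D♭ and B.
From D♭ to B: 10 semitones over a sixth = augmented.

augmented 6th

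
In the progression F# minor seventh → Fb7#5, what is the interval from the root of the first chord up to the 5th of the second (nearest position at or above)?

diminished fifth

F# minor seventh has F# as its root, and Fb7#5 has C as its 5th.
F# up to C is 6 semitones, a half step narrower than a perfect fifth, so the interval is diminished.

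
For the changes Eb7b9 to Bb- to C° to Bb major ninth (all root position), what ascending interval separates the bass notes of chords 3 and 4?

The roots are C and Bb.
C up to Bb is 10 semitones, a half step narrower than a major seventh, so the interval is minor.

minor 7th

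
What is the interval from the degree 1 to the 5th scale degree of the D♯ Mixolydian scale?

P5

D♯ mixolydian: D♯ E♯ F𝄪 G♯ A♯ B♯ C♯.
So we need the interval from D♯ up to A♯.
From D♯ to A♯ is 7 semitones, exactly the perfect fifth.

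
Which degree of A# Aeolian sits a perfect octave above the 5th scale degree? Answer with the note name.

E#

The scale is A# B# C# D# E# F# G#.
The 5th scale degree is E#; a perfect octave above that is E# — scale degree 5.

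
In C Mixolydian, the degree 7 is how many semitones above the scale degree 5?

The scale is C D E F G A Bb.
G up to Bb is a minor third — 3 semitones.

3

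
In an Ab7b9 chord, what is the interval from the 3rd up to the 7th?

diminished fifth

The chord tones of Ab7b9 (Ab dominant seventh flat nine) are Ab-C-Eb-Gb-Bbb.
The 3rd is C and the 7th is Gb.
C up to Gb is 6 semitones, a half step narrower than a perfect fifth, so the interval is diminished.
This 3–7 tritone is the characteristic tension at the heart of the dominant sound.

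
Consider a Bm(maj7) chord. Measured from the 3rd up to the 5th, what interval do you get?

BmM7: B-D-F#-A#.
So we need the interval from D up to F#.
D up to F# spans 3 letter names and 4 semitones — a major third.

major third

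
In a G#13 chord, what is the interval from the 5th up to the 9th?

perfect 5th

G#13 is spelled G# B# D# F# A# E#.
The 5th is D# and the 9th is A#.
D# up to A# spans 5 letter names and 7 semitones — a perfect fifth.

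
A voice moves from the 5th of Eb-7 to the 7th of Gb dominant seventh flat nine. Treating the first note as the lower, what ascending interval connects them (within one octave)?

Eb-7 has Bb as its 5th, and Gb dominant seventh flat nine has Fb as its 7th.
From Bb to Fb: 6 semitones over a fifth = diminished.

diminished 5th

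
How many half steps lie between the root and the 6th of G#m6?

G#m6 is spelled G#, B, D#, E#.
G# to E# is a major sixth: 9 semitones.

9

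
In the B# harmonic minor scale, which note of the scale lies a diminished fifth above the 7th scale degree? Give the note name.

E#

The scale is B# C## D# E# F## G# A##.
The 7th scale degree is A##; a diminished fifth above that is E# — scale degree 4.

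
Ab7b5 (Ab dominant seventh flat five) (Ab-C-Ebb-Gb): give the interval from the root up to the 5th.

That puts Ab below Ebb.
From Ab to Ebb: 6 semitones over a fifth = diminished.

diminished fifth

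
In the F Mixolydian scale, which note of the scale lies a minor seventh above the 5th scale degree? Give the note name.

The scale is F G A Bb C D Eb.
The 5th scale degree is C; a minor seventh above that is Bb — scale degree 4.

Bb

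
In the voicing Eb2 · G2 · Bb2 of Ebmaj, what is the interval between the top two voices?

minor third

Those voices are G2 and Bb2.
From G to Bb: 3 semitones over a third = minor.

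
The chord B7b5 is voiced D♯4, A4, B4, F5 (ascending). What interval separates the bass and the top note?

The outer voices are D♯4 and F5.
D♯ up to F is 14 semitones, a whole step narrower than a major tenth, so the interval is diminished.

d10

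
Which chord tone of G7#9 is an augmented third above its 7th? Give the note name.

Spelling the chord: G–B–D–F–A#.
The 7th is F. An augmented third above F is A#.
A# is the chord's 9th.

A#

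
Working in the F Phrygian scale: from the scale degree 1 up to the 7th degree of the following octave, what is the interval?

m14

F phrygian: F Gb Ab Bb C Db Eb.
The scale degree 1 is F and the degree 7 (up an octave) is Eb.
14 letter names make it a fourteenth; at 22 semitones (a half step narrower than major) the quality is minor.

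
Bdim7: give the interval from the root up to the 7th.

B°7 (B diminished seventh) is spelled B-D-F-A♭.
So we need the interval from B up to A♭.
7 letter names make it a seventh; at 9 semitones (a whole step narrower than major) the quality is diminished.

d7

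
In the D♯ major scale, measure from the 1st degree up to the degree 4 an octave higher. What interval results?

P11

The scale runs D♯ E♯ F𝄪 G♯ A♯ B♯ C𝄪.
1st degree = D♯; scale degree 4 (up an octave) = G♯.
From D♯ to G♯ is 17 semitones, exactly the perfect eleventh.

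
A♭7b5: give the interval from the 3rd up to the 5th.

The chord tones of A♭ dominant seventh flat five are A♭, C, E𝄫, G♭.
So we need the interval from C up to E𝄫.
From C to E𝄫: 2 semitones over a third = diminished.

diminished third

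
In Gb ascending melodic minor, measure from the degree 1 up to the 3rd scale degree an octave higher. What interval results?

Gb melodic minor: Gb Ab Bbb Cb Db Eb F.
Degree 1 = Gb; 3rd scale degree (up an octave) = Bbb.
10 letter names make it a tenth; at 15 semitones (a half step narrower than major) the quality is minor.

minor tenth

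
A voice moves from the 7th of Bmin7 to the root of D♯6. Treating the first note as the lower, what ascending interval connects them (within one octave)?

augmented 4th

The 7th of Bmin7 is A; the root of D♯6 is D♯.
4 letter names make it a fourth; at 6 semitones (a half step wider than perfect) the quality is augmented.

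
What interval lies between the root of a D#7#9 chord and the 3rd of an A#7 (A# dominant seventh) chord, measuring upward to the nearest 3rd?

The root of D#7#9 is D#; the 3rd of A#7 (A# dominant seventh) is C##.
D# up to C## spans 7 letter names and 11 semitones — a major seventh.

major seventh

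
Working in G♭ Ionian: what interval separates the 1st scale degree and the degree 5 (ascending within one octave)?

The scale runs G♭ A♭ B♭ C♭ D♭ E♭ F.
So we need the interval from G♭ up to D♭.
From G♭ to D♭ is 7 semitones, exactly the perfect fifth.

perfect fifth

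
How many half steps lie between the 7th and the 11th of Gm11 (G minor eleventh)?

7

Spelling the chord: G Bb D F A C.
F to C is a perfect fifth: 7 semitones.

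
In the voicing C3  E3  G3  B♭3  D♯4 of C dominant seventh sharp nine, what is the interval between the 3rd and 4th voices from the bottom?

Those voices are G3 and B♭3.
From G to B♭: 3 semitones over a third = minor.

minor 3rd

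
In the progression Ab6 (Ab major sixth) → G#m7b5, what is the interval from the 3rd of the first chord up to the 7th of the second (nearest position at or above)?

Ab6 (Ab major sixth) has C as its 3rd, and G#m7b5 has F# as its 7th.
4 letter names make it a fourth; at 6 semitones (a half step wider than perfect) the quality is augmented.

augmented fourth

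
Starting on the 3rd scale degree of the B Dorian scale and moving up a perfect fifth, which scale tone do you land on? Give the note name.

A

The scale is B C♯ D E F♯ G♯ A.
The 3rd scale degree is D; a perfect fifth above that is A — scale degree 7.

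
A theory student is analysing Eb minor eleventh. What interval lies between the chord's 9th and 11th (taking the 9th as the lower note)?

Eb minor eleventh is spelled Eb, Gb, Bb, Db, F, Ab.
That puts F below Ab.
3 letter names make it a third; at 3 semitones (a half step narrower than major) the quality is minor.

minor third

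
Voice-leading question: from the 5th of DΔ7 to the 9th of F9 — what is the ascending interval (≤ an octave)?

minor seventh

DΔ7 has A as its 5th, and F9 has G as its 9th.
A up to G is 10 semitones, a half step narrower than a major seventh, so the interval is minor.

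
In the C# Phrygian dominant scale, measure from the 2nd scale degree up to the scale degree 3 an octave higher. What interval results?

The scale runs C# D E# F# G# A B.
The 2nd scale degree is D and the degree 3 (up an octave) is E#.
D up to E# is 15 semitones, a half step wider than a major ninth, so the interval is augmented.

A9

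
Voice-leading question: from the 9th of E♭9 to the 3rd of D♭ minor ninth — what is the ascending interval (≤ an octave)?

diminished octave

E♭9 has F as its 9th, and D♭ minor ninth has F♭ as its 3rd.
F up to F♭ is 11 semitones, a half step narrower than a perfect octave, so the interval is diminished.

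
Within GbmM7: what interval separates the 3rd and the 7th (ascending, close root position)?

Gb minor-major seventh: Gb–Bbb–Db–F.
The 3rd is Bbb and the 7th is F.
From Bbb to F: 8 semitones over a fifth = augmented.

A5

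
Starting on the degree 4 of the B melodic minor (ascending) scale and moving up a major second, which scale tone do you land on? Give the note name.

F#

The scale is B C♯ D E F♯ G♯ A♯.
The degree 4 is E; a major second above that is F♯ — scale degree 5.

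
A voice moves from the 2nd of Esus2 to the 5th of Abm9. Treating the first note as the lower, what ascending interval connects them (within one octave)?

The 2nd of Esus2 is F#; the 5th of Abm9 is Eb.
F# up to Eb is 9 semitones, a whole step narrower than a major seventh, so the interval is diminished.

diminished seventh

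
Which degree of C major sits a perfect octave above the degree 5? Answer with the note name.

G

The scale is C D E F G A B.
The degree 5 is G; a perfect octave above that is G — scale degree 5.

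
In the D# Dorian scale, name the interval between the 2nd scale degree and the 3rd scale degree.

Spelling the D# Dorian scale: D# E# F# G# A# B# C#.
The 2nd scale degree is E# and the 3rd degree is F#.
E# up to F# is 1 semitone, a half step narrower than a major second, so the interval is minor.

minor 2nd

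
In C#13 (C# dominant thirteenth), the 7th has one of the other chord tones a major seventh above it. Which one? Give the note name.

Spelling the chord: C#, E#, G#, B, D#, A#.
The 7th is B. A major seventh above B is A#.
A# is the chord's 13th.

A#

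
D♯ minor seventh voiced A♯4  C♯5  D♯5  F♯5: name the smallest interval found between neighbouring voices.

major 2nd

Adjacent intervals: A♯4→C♯5 = minor third; C♯5→D♯5 = major second; D♯5→F♯5 = minor third.
The smallest is C♯5 to D♯5, a major second (2 semitones).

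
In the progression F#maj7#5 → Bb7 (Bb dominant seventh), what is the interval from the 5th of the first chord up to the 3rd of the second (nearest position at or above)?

The 5th of F#maj7#5 is C##; the 3rd of Bb7 (Bb dominant seventh) is D.
2 letter names make it a second; at 0 semitones (a whole step narrower than major) the quality is diminished.

diminished second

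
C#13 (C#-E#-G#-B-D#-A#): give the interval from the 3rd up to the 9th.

So we need the interval from E# up to D#.
E# up to D# is 10 semitones, a half step narrower than a major seventh, so the interval is minor.

m7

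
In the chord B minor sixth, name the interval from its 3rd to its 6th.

A4

The chord tones of Bm6 are B-D-F#-G#.
3rd = D; 6th = G#.
D up to G# is 6 semitones, a half step wider than a perfect fourth, so the interval is augmented.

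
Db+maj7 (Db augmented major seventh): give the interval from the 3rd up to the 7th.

Db+maj7: Db–F–A–C.
3rd = F; 7th = C.
From F to C is 7 semitones, exactly the perfect fifth.

P5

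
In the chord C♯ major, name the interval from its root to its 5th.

perfect fifth

C♯maj (C♯ major): C♯–E♯–G♯.
The root is C♯ and the 5th is G♯.
C♯ up to G♯ spans 5 letter names and 7 semitones — a perfect fifth.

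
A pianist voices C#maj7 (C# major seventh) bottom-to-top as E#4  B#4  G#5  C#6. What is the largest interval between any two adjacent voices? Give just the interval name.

minor 6th

Adjacent intervals: E#4→B#4 = perfect fifth; B#4→G#5 = minor sixth; G#5→C#6 = perfect fourth.
The largest is B#4 to G#5, a minor sixth (8 semitones).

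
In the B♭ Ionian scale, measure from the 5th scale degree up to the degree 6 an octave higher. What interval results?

B♭ major: B♭ C D E♭ F G A.
So we need the interval from F up to G.
Counting 9 letters and 14 half steps from F gives a major ninth.

major ninth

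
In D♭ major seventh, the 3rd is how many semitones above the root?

4

Spelling the chord: D♭-F-A♭-C.
D♭ to F is a major third: 4 semitones.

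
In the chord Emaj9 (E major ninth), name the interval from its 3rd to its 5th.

minor 3rd

E major ninth is spelled E G# B D# F#.
So we need the interval from G# up to B.
From G# to B: 3 semitones over a third = minor.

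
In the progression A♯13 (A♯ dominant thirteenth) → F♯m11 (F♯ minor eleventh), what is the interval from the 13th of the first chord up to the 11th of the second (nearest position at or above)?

A♯13 (A♯ dominant thirteenth) has F𝄪 as its 13th, and F♯m11 (F♯ minor eleventh) has B as its 11th.
F𝄪 up to B is 4 semitones, a half step narrower than a perfect fourth, so the interval is diminished.

diminished fourth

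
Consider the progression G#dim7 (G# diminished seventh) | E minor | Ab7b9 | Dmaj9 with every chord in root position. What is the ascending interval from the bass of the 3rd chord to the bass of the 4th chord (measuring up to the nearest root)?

augmented fourth

The roots are Ab and D.
4 letter names make it a fourth; at 6 semitones (a half step wider than perfect) the quality is augmented.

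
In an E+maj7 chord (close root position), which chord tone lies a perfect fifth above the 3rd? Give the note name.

The chord tones of Emaj7#5 are E G# B# D#.
The 3rd is G#. A perfect fifth above G# is D#.
D# is the chord's 7th.

D#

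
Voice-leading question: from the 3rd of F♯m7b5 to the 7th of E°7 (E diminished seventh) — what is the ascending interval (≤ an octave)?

diminished fourth

F♯m7b5 has A as its 3rd, and E°7 (E diminished seventh) has D♭ as its 7th.
4 letter names make it a fourth; at 4 semitones (a half step narrower than perfect) the quality is diminished.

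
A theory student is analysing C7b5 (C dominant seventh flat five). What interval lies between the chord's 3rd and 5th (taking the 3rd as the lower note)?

The chord tones of C dominant seventh flat five are C-E-Gb-Bb.
That puts E below Gb.
From E to Gb: 2 semitones over a third = diminished.

diminished third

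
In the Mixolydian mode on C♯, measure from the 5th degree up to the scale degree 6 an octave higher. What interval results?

major ninth

Spelling the Mixolydian mode on C♯: C♯ D♯ E♯ F♯ G♯ A♯ B.
That puts G♯ below A♯.
G♯ up to A♯ spans 9 letter names and 14 semitones — a major ninth.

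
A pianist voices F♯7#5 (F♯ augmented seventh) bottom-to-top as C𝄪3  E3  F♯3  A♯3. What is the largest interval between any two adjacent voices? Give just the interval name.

major third

Adjacent intervals: C𝄪3→E3 = diminished third; E3→F♯3 = major second; F♯3→A♯3 = major third.
The largest is F♯3 to A♯3, a major third (4 semitones).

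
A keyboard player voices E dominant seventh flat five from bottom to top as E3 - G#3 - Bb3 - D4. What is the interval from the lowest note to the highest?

m7

The outer voices are E3 and D4.
From E to D: 10 semitones over a seventh = minor.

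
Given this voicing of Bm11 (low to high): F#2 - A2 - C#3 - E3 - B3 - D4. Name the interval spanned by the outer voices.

The outer voices are F#2 and D4.
F# up to D is 20 semitones, a half step narrower than a major thirteenth, so the interval is minor.

minor thirteenth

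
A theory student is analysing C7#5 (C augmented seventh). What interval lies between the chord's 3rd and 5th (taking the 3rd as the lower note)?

major third

The chord tones of C7#5 are C E G# Bb.
So we need the interval from E up to G#.
From E to G# is 4 semitones, exactly the major third.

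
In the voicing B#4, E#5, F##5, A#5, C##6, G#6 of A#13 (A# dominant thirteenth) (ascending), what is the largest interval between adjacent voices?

Adjacent intervals: B#4→E#5 = perfect fourth; E#5→F##5 = major second; F##5→A#5 = minor third; A#5→C##6 = major third; C##6→G#6 = diminished fifth.
The largest is C##6 to G#6, a diminished fifth (6 semitones).

diminished fifth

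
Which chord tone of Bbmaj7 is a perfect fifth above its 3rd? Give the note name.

A

The chord tones of Bb major seventh are Bb-D-F-A.
The 3rd is D. A perfect fifth above D is A.
A is the chord's 7th.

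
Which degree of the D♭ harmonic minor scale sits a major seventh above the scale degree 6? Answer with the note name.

The scale is D♭ E♭ F♭ G♭ A♭ B𝄫 C.
The scale degree 6 is B𝄫; a major seventh above that is A♭ — scale degree 5.

Ab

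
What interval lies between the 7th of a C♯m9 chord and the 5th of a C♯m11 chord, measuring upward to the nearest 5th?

The 7th of C♯m9 is B; the 5th of C♯m11 is G♯.
From B to G♯ is 9 semitones, exactly the major sixth.

M6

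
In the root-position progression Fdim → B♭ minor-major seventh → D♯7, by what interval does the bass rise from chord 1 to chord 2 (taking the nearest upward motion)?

The roots are F and B♭.
Counting 4 letters and 5 half steps from F gives a perfect fourth.

P4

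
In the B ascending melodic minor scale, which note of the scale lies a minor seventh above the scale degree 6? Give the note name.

F#

The scale is B C# D E F# G# A#.
The scale degree 6 is G#; a minor seventh above that is F# — scale degree 5.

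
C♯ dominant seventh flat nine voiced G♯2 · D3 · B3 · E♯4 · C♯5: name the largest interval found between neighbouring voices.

Adjacent intervals: G♯2→D3 = diminished fifth; D3→B3 = major sixth; B3→E♯4 = augmented fourth; E♯4→C♯5 = minor sixth.
The largest is D3 to B3, a major sixth (9 semitones).

M6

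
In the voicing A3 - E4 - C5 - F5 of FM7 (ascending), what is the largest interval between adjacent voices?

Adjacent intervals: A3→E4 = perfect fifth; E4→C5 = minor sixth; C5→F5 = perfect fourth.
The largest is E4 to C5, a minor sixth (8 semitones).

minor 6th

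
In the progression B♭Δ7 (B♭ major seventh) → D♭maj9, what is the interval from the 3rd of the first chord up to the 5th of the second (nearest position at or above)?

The 3rd of B♭Δ7 (B♭ major seventh) is D; the 5th of D♭maj9 is A♭.
From D to A♭: 6 semitones over a fifth = diminished.

diminished fifth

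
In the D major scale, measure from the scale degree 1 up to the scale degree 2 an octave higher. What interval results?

D major: D E F# G A B C#.
So we need the interval from D up to E.
D up to E spans 9 letter names and 14 semitones — a major ninth.

major ninth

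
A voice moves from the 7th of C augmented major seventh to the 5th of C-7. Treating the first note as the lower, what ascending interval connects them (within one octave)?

The 7th of C augmented major seventh is B; the 5th of C-7 is G.
6 letter names make it a sixth; at 8 semitones (a half step narrower than major) the quality is minor.

minor sixth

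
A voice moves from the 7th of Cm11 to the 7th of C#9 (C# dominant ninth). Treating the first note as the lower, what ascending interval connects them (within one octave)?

Cm11 has Bb as its 7th, and C#9 (C# dominant ninth) has B as its 7th.
From Bb to B: 1 semitone over a unison = augmented.

augmented 1st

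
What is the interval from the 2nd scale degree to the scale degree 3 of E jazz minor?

The scale runs E F# G A B C# D#.
The 2nd scale degree is F# and the 3rd degree is G.
F# up to G is 1 semitone, a half step narrower than a major second, so the interval is minor.

m2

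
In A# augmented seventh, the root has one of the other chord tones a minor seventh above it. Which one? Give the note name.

G#

A#aug7 is spelled A#, C##, E##, G#.
The root is A#. A minor seventh above A# is G#.
G# is the chord's 7th.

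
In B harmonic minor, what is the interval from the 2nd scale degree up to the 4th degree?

minor third

Spelling B harmonic minor: B C♯ D E F♯ G A♯.
2nd scale degree = C♯; scale degree 4 = E.
3 letter names make it a third; at 3 semitones (a half step narrower than major) the quality is minor.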